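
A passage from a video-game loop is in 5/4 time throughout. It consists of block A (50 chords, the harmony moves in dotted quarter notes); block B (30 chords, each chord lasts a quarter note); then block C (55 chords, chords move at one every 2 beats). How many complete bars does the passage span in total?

43 bars

A: 50 × 1.5 = 75 beats = 15 bars.
B: 30 × 1 = 30 beats = 6 bars.
C: 55 × 2 = 110 beats = 22 bars.
Total: 15 + 6 + 22 = 43 bars.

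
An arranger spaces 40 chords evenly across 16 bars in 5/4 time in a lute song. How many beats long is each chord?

2 beats

16 bars × 5 beats/bar = 80 beats total.
80 beats ÷ 40 chords = 2 beats per chord.
(That is a half note.)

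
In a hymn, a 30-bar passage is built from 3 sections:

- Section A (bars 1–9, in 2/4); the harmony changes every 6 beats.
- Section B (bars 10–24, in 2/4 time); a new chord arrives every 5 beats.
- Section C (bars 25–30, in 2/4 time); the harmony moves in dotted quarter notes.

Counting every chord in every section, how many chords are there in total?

17 chords

A: 9·2 = 18 beats, 18/6 = 3 chords.
B: 15·2 = 30 beats, 30/5 = 6 chords.
C: 6·2 = 12 beats, 12/1.5 = 8 chords.
Total: 3 + 6 + 8 = 17.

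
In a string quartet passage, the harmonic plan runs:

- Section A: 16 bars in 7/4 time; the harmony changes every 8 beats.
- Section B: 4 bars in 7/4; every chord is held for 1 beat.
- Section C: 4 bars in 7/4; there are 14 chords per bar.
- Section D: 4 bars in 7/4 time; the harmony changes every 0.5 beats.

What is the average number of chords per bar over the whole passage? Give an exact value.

A: 16 bars of 7 beats is 112 beats; at 8 beats each that's 14 chords.
B: 4 bars of 7 beats is 28 beats; at 1 beat each that's 28 chords.
C: 4 bars of 7 beats is 28 beats; at 0.5 beats each that's 56 chords.
D: 4 bars of 7 beats is 28 beats; at 0.5 beats each that's 56 chords.
Overall: 154 chords over 28 bars → 154/28 = 5.5 chords per bar.

5.5 chords per bar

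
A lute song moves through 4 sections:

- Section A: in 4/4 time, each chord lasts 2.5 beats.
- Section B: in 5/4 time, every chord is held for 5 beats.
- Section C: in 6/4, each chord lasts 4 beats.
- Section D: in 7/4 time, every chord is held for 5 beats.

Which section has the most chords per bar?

A: each chord is 2.5 beats in 4/4, so 1.6 per bar.
B: each chord is 5 beats in 5/4, so 1 per bar.
C: each chord is 4 beats in 6/4, so 1.5 per bar.
D: each chord is 5 beats in 7/4, so 1.4 per bar.
Fastest is A at 1.6 chords/bar.

Section A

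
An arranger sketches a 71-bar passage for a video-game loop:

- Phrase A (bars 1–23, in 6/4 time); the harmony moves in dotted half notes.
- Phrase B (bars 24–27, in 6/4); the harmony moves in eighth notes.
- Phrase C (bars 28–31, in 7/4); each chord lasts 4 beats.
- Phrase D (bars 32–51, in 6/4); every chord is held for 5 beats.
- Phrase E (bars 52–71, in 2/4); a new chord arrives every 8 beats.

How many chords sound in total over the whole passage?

A: 23·6 = 138 beats, 138/3 = 46 chords.
B: 4·6 = 24 beats, 24/0.5 = 48 chords.
C: 4·7 = 28 beats, 28/4 = 7 chords.
D: 20·6 = 120 beats, 120/5 = 24 chords.
E: 20·2 = 40 beats, 40/8 = 5 chords.
Total: 46 + 48 + 7 + 24 + 5 = 130.

130 chords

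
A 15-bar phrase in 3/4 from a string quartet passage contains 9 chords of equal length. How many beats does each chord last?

15 bars × 3 beats/bar = 45 beats total.
45 beats ÷ 9 chords = 5 beats per chord.

5 beats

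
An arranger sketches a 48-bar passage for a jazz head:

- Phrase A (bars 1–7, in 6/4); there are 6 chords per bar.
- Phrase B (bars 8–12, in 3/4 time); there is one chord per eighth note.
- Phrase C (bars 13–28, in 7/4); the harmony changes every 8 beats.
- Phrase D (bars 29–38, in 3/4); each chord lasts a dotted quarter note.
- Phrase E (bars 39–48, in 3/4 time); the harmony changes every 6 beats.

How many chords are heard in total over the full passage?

111 chords

A: 7 bars × 6 beats = 42 beats; 1 beat/chord → 42 chords.
B: 5 bars × 3 beats = 15 beats; 0.5 beats/chord → 30 chords.
C: 16 bars × 7 beats = 112 beats; 8 beats/chord → 14 chords.
D: 10 bars × 3 beats = 30 beats; 1.5 beats/chord → 20 chords.
E: 10 bars × 3 beats = 30 beats; 6 beats/chord → 5 chords.
Total: 42 + 30 + 14 + 20 + 5 = 111.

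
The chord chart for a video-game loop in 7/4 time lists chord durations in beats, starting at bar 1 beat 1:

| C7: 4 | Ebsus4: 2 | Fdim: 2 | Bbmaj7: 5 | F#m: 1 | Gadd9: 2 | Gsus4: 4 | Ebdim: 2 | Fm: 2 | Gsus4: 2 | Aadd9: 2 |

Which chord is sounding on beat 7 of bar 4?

Beat 7 of bar 4 is beat (4−1)×7 + 7 = 28 overall.
Running totals: C7 ends at 4, Ebsus4 ends at 6, Fdim ends at 8, Bbmaj7 ends at 13, F#m ends at 14, Gadd9 ends at 16, Gsus4 ends at 20, Ebdim ends at 22, Fm ends at 24, Gsus4 ends at 26, Aadd9 ends at 28.
Beat 28 falls within Aadd9.

Aadd9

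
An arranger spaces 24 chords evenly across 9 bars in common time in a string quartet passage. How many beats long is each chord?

9 bars × 4 beats/bar = 36 beats total.
36 beats ÷ 24 chords = 1.5 beats per chord.
(That is a dotted quarter note.)

1.5 beats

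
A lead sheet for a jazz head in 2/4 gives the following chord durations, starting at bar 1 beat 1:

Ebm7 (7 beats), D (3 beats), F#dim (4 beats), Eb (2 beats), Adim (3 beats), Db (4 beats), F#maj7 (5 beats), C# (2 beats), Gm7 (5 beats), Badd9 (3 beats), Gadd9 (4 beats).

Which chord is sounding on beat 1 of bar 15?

C#

Beat 1 of bar 15 is beat (15−1)×2 + 1 = 29 overall.
Running totals: Ebm7 ends at 7, D ends at 10, F#dim ends at 14, Eb ends at 16, Adim ends at 19, Db ends at 23, F#maj7 ends at 28, C# ends at 30.
Beat 29 falls within C#.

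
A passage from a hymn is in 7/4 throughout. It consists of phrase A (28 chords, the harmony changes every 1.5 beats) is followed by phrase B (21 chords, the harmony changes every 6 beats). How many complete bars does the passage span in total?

24 bars

A: 28 × 1.5 = 42 beats = 6 bars.
B: 21 × 6 = 126 beats = 18 bars.
Total: 6 + 18 = 24 bars.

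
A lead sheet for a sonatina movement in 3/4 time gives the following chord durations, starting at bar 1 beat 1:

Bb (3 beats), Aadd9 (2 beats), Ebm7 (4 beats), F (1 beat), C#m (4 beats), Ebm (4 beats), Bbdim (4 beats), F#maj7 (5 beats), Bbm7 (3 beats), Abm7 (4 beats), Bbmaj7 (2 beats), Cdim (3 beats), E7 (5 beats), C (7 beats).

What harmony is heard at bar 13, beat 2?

Cdim

Beat 2 of bar 13 is beat (13−1)×3 + 2 = 38 overall.
Running totals: Bb ends at 3, Aadd9 ends at 5, Ebm7 ends at 9, F ends at 10, C#m ends at 14, Ebm ends at 18, Bbdim ends at 22, F#maj7 ends at 27, Bbm7 ends at 30, Abm7 ends at 34, Bbmaj7 ends at 36, Cdim ends at 39.
Beat 38 falls within Cdim.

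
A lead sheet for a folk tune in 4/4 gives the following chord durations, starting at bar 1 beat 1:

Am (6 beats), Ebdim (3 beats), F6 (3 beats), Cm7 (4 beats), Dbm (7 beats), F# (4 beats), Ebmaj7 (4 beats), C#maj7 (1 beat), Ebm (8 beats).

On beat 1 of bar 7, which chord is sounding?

Beat 1 of bar 7 is beat (7−1)×4 + 1 = 25 overall.
Running totals: Am ends at 6, Ebdim ends at 9, F6 ends at 12, Cm7 ends at 16, Dbm ends at 23, F# ends at 27.
Beat 25 falls within F#.

F#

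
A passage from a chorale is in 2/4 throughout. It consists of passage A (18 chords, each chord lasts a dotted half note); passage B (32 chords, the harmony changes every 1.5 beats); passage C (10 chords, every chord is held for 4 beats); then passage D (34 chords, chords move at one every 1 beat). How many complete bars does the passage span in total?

A: 18 × 3 = 54 beats = 27 bars.
B: 32 × 1.5 = 48 beats = 24 bars.
C: 10 × 4 = 40 beats = 20 bars.
D: 34 × 1 = 34 beats = 17 bars.
Total: 27 + 24 + 20 + 17 = 88 bars.

88 bars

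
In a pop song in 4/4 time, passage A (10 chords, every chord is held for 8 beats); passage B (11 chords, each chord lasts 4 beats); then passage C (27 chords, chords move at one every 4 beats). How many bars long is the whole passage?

A: 10 × 8 = 80 beats = 20 bars.
B: 11 × 4 = 44 beats = 11 bars.
C: 27 × 4 = 108 beats = 27 bars.
Total: 20 + 11 + 27 = 58 bars.

58 bars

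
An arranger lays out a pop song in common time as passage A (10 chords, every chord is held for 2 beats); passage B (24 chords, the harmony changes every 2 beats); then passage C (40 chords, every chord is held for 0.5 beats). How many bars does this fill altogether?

22 bars

A: 10 × 2 = 20 beats = 5 bars.
B: 24 × 2 = 48 beats = 12 bars.
C: 40 × 0.5 = 20 beats = 5 bars.
Total: 5 + 12 + 5 = 22 bars.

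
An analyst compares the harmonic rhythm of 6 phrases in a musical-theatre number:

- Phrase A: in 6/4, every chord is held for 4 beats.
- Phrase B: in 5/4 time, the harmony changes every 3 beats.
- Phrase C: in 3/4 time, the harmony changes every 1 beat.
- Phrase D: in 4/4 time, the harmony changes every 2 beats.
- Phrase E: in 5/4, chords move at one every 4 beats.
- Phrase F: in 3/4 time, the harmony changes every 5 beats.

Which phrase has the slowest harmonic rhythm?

Phrase F

A: 6 beats/bar ÷ 4 beats/chord = 1.5 chords/bar.
B: 5 beats/bar ÷ 3 beats/chord = 5/3 chords/bar.
C: 3 beats/bar ÷ 1 beat/chord = 3 chords/bar.
D: 4 beats/bar ÷ 2 beats/chord = 2 chords/bar.
E: 5 beats/bar ÷ 4 beats/chord = 1.25 chords/bar.
F: 3 beats/bar ÷ 5 beats/chord = 0.6 chords/bar.
Slowest is F at 0.6 chords/bar.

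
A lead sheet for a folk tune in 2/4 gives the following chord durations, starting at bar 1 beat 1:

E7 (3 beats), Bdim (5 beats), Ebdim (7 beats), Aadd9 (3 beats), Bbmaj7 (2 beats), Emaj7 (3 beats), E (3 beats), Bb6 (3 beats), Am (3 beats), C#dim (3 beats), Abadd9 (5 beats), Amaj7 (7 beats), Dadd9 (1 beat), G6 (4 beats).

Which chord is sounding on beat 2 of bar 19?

Abadd9

Beat 2 of bar 19 is beat (19−1)×2 + 2 = 38 overall.
Running totals: E7 ends at 3, Bdim ends at 8, Ebdim ends at 15, Aadd9 ends at 18, Bbmaj7 ends at 20, Emaj7 ends at 23, E ends at 26, Bb6 ends at 29, Am ends at 32, C#dim ends at 35, Abadd9 ends at 40.
Beat 38 falls within Abadd9.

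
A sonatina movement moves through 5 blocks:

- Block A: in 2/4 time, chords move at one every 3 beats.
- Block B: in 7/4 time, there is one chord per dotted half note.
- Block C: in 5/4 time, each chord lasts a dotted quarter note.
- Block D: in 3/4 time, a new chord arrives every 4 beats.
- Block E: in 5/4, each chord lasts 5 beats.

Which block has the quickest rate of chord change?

A: 2/3 = 2/3 chords/bar.
B: 7/3 = 7/3 chords/bar.
C: 5/1.5 = 10/3 chords/bar.
D: 3/4 = 0.75 chords/bar.
E: 5/5 = 1 chord/bar.
Fastest is C at 10/3 chords/bar.

Block C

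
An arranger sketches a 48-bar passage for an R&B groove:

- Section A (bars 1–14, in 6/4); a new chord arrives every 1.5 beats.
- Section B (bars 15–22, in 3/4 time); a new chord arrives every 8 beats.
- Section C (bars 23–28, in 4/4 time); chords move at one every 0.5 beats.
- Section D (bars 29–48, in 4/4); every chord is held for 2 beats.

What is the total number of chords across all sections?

A has 84 beats and chords last 1.5 each, so 56 chords.
B has 24 beats and chords last 8 each, so 3 chords.
C has 24 beats and chords last 0.5 each, so 48 chords.
D has 80 beats and chords last 2 each, so 40 chords.
Total: 56 + 3 + 48 + 40 = 147.

147 chords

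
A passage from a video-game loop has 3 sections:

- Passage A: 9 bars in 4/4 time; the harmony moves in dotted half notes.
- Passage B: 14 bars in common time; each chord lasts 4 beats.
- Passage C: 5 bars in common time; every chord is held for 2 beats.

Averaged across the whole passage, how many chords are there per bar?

A: 9 × 4 = 36 beats ÷ 3 = 12 chords.
B: 14 × 4 = 56 beats ÷ 4 = 14 chords.
C: 5 × 4 = 20 beats ÷ 2 = 10 chords.
Overall: 36 chords over 28 bars → 36/28 = 9/7 chords per bar.

9/7 chords per bar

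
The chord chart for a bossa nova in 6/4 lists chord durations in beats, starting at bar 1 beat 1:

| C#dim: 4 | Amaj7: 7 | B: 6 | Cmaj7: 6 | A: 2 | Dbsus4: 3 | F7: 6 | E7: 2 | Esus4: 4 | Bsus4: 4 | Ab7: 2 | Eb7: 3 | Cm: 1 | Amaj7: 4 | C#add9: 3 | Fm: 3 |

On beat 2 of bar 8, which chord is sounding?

Bsus4

Beat 2 of bar 8 is beat (8−1)×6 + 2 = 44 overall.
Running totals: C#dim ends at 4, Amaj7 ends at 11, B ends at 17, Cmaj7 ends at 23, A ends at 25, Dbsus4 ends at 28, F7 ends at 34, E7 ends at 36, Esus4 ends at 40, Bsus4 ends at 44.
Beat 44 falls within Bsus4.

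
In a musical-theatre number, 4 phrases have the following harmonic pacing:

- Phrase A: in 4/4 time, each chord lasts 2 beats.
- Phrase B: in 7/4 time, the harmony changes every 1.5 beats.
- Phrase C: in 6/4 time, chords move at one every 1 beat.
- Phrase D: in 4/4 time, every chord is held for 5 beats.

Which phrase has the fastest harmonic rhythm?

Phrase C

A: 4 beats/bar ÷ 2 beats/chord = 2 chords/bar.
B: 7 beats/bar ÷ 1.5 beats/chord = 14/3 chords/bar.
C: 6 beats/bar ÷ 1 beat/chord = 6 chords/bar.
D: 4 beats/bar ÷ 5 beats/chord = 0.8 chords/bar.
Fastest is C at 6 chords/bar.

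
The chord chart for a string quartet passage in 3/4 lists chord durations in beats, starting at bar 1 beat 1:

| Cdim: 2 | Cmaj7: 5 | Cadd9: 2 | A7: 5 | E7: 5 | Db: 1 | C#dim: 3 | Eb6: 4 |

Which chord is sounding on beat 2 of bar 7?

Db

Beat 2 of bar 7 is beat (7−1)×3 + 2 = 20 overall.
Running totals: Cdim ends at 2, Cmaj7 ends at 7, Cadd9 ends at 9, A7 ends at 14, E7 ends at 19, Db ends at 20.
Beat 20 falls within Db.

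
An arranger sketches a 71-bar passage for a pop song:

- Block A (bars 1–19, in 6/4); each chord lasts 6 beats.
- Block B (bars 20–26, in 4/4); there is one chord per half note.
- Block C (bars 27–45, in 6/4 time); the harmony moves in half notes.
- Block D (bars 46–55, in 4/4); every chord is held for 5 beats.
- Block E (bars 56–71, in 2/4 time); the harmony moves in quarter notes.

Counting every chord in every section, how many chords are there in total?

A has 114 beats and chords last 6 each, so 19 chords.
B has 28 beats and chords last 2 each, so 14 chords.
C has 114 beats and chords last 2 each, so 57 chords.
D has 40 beats and chords last 5 each, so 8 chords.
E has 32 beats and chords last 1 each, so 32 chords.
Total: 19 + 14 + 57 + 8 + 32 = 130.

130 chords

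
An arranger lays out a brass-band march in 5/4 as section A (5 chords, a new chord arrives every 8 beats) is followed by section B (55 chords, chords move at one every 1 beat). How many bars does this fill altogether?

A: 5 × 8 = 40 beats = 8 bars.
B: 55 × 1 = 55 beats = 11 bars.
Total: 8 + 11 = 19 bars.

19 bars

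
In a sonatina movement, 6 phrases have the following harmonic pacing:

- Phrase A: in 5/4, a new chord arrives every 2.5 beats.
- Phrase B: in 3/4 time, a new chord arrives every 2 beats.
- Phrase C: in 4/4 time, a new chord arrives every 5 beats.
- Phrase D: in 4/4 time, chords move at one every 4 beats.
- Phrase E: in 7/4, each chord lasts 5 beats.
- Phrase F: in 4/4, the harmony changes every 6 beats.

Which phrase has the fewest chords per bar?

A: 5/2.5 = 2 chords/bar.
B: 3/2 = 1.5 chords/bar.
C: 4/5 = 0.8 chords/bar.
D: 4/4 = 1 chord/bar.
E: 7/5 = 1.4 chords/bar.
F: 4/6 = 2/3 chords/bar.
Slowest is F at 2/3 chords/bar.

Phrase F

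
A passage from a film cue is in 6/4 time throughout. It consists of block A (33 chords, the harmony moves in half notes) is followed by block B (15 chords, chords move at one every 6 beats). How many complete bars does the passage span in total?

A: 33 × 2 = 66 beats = 11 bars.
B: 15 × 6 = 90 beats = 15 bars.
Total: 11 + 15 = 26 bars.

26 bars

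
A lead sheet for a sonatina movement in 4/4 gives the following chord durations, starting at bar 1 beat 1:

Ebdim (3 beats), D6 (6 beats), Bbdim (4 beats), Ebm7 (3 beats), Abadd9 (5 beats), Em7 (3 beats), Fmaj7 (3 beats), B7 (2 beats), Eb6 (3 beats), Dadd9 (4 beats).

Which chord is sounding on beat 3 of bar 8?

Beat 3 of bar 8 is beat (8−1)×4 + 3 = 31 overall.
Running totals: Ebdim ends at 3, D6 ends at 9, Bbdim ends at 13, Ebm7 ends at 16, Abadd9 ends at 21, Em7 ends at 24, Fmaj7 ends at 27, B7 ends at 29, Eb6 ends at 32.
Beat 31 falls within Eb6.

Eb6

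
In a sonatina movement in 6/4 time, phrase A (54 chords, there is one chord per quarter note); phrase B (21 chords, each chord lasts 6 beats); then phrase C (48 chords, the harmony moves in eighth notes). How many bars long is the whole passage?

34 bars

A: 54 × 1 = 54 beats = 9 bars.
B: 21 × 6 = 126 beats = 21 bars.
C: 48 × 0.5 = 24 beats = 4 bars.
Total: 9 + 21 + 4 = 34 bars.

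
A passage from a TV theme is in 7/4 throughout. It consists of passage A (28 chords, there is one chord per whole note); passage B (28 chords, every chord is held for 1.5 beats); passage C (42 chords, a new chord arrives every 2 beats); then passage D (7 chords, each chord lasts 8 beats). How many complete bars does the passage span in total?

A: 28 × 4 = 112 beats = 16 bars.
B: 28 × 1.5 = 42 beats = 6 bars.
C: 42 × 2 = 84 beats = 12 bars.
D: 7 × 8 = 56 beats = 8 bars.
Total: 16 + 6 + 12 + 8 = 42 bars.

42 bars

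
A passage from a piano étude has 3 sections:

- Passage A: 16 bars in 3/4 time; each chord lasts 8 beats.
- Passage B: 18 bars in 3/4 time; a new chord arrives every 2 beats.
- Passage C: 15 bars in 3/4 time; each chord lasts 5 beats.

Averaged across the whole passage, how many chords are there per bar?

6/7 chords per bar

A: 16 bars of 3 beats is 48 beats; at 8 beats each that's 6 chords.
B: 18 bars of 3 beats is 54 beats; at 2 beats each that's 27 chords.
C: 15 bars of 3 beats is 45 beats; at 5 beats each that's 9 chords.
Overall: 42 chords over 49 bars → 42/49 = 6/7 chords per bar.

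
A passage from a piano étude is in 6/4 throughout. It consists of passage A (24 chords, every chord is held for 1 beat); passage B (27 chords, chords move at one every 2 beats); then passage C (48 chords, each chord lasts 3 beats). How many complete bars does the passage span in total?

37 bars

A: 24 × 1 = 24 beats = 4 bars.
B: 27 × 2 = 54 beats = 9 bars.
C: 48 × 3 = 144 beats = 24 bars.
Total: 4 + 9 + 24 = 37 bars.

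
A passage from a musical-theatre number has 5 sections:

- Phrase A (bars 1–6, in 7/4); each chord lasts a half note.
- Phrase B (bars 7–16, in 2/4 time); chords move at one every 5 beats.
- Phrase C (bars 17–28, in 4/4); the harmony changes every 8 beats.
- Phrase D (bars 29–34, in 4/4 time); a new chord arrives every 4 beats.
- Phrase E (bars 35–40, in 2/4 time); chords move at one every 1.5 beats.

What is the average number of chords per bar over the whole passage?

A: 6 × 7 = 42 beats ÷ 2 = 21 chords.
B: 10 × 2 = 20 beats ÷ 5 = 4 chords.
C: 12 × 4 = 48 beats ÷ 8 = 6 chords.
D: 6 × 4 = 24 beats ÷ 4 = 6 chords.
E: 6 × 2 = 12 beats ÷ 1.5 = 8 chords.
Overall: 45 chords over 40 bars → 45/40 = 1.125 chords per bar.

1.125 chords per bar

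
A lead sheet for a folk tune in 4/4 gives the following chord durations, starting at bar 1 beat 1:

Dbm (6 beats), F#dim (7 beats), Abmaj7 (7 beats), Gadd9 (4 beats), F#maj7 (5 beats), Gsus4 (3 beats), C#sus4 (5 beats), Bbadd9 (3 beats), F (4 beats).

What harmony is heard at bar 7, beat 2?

Beat 2 of bar 7 is beat (7−1)×4 + 2 = 26 overall.
Running totals: Dbm ends at 6, F#dim ends at 13, Abmaj7 ends at 20, Gadd9 ends at 24, F#maj7 ends at 29.
Beat 26 falls within F#maj7.

F#maj7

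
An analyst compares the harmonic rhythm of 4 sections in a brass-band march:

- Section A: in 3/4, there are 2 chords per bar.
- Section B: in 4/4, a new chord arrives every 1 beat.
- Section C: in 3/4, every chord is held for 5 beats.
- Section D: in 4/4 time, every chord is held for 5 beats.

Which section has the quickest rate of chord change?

Section B

A: each chord is 1.5 beats in 3/4, so 2 per bar.
B: each chord is 1 beat in 4/4, so 4 per bar.
C: each chord is 5 beats in 3/4, so 0.6 per bar.
D: each chord is 5 beats in 4/4, so 0.8 per bar.
Fastest is B at 4 chords/bar.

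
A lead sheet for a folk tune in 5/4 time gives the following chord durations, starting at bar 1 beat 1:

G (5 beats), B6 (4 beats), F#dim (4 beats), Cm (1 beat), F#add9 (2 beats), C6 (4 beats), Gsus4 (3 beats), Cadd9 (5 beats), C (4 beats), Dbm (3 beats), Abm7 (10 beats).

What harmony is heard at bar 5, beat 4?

Beat 4 of bar 5 is beat (5−1)×5 + 4 = 24 overall.
Running totals: G ends at 5, B6 ends at 9, F#dim ends at 13, Cm ends at 14, F#add9 ends at 16, C6 ends at 20, Gsus4 ends at 23, Cadd9 ends at 28.
Beat 24 falls within Cadd9.

Cadd9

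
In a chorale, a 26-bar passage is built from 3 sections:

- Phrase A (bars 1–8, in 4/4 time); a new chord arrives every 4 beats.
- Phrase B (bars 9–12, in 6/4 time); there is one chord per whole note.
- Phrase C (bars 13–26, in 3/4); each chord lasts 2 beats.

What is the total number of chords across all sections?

A has 32 beats and chords last 4 each, so 8 chords.
B has 24 beats and chords last 4 each, so 6 chords.
C has 42 beats and chords last 2 each, so 21 chords.
Total: 8 + 6 + 21 = 35.

35 chords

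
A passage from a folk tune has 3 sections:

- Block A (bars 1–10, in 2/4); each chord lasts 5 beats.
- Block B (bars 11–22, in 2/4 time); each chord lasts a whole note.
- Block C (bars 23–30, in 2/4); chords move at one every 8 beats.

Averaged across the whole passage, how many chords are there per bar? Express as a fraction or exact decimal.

A: 10 × 2 = 20 beats ÷ 5 = 4 chords.
B: 12 × 2 = 24 beats ÷ 4 = 6 chords.
C: 8 × 2 = 16 beats ÷ 8 = 2 chords.
Overall: 12 chords over 30 bars → 12/30 = 0.4 chords per bar.

0.4 chords per bar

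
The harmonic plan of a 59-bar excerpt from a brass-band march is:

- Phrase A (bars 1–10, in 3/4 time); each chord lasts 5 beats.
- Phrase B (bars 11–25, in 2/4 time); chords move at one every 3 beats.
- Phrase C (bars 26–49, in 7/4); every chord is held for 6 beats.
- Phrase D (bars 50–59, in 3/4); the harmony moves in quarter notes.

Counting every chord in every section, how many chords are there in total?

A: 10 bars × 3 beats = 30 beats; 5 beats/chord → 6 chords.
B: 15 bars × 2 beats = 30 beats; 3 beats/chord → 10 chords.
C: 24 bars × 7 beats = 168 beats; 6 beats/chord → 28 chords.
D: 10 bars × 3 beats = 30 beats; 1 beat/chord → 30 chords.
Total: 6 + 10 + 28 + 30 = 74.

74 chords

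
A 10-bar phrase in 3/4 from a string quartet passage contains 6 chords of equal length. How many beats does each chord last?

10 bars × 3 beats/bar = 30 beats total.
30 beats ÷ 6 chords = 5 beats per chord.

5 beats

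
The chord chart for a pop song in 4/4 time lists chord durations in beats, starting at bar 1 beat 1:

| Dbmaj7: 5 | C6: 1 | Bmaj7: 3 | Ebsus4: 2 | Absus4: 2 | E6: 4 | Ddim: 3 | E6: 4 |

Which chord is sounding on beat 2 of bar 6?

E6

Beat 2 of bar 6 is beat (6−1)×4 + 2 = 22 overall.
Running totals: Dbmaj7 ends at 5, C6 ends at 6, Bmaj7 ends at 9, Ebsus4 ends at 11, Absus4 ends at 13, E6 ends at 17, Ddim ends at 20, E6 ends at 24.
Beat 22 falls within E6.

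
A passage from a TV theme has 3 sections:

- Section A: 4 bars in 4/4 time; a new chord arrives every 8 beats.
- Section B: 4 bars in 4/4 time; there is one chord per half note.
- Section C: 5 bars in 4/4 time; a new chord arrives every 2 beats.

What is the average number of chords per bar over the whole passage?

A: 4 bars of 4 beats is 16 beats; at 8 beats each that's 2 chords.
B: 4 bars of 4 beats is 16 beats; at 2 beats each that's 8 chords.
C: 5 bars of 4 beats is 20 beats; at 2 beats each that's 10 chords.
Overall: 20 chords over 13 bars → 20/13 = 20/13 chords per bar.

20/13 chords per bar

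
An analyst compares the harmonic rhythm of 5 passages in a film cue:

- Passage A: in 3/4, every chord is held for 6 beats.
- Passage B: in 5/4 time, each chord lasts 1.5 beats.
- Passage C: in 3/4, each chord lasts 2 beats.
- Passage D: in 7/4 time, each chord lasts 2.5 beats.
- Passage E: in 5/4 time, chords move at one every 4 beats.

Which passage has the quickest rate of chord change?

A: 3/6 = 0.5 chords/bar.
B: 5/1.5 = 10/3 chords/bar.
C: 3/2 = 1.5 chords/bar.
D: 7/2.5 = 2.8 chords/bar.
E: 5/4 = 1.25 chords/bar.
Fastest is B at 10/3 chords/bar.

Passage B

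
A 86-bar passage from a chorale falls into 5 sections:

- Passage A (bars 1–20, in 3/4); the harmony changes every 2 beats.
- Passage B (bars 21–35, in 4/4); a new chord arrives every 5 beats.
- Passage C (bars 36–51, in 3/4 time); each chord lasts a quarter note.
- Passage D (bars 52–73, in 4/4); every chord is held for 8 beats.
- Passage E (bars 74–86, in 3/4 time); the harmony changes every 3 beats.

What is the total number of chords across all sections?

114 chords

A: 20·3 = 60 beats, 60/2 = 30 chords.
B: 15·4 = 60 beats, 60/5 = 12 chords.
C: 16·3 = 48 beats, 48/1 = 48 chords.
D: 22·4 = 88 beats, 88/8 = 11 chords.
E: 13·3 = 39 beats, 39/3 = 13 chords.
Total: 30 + 12 + 48 + 11 + 13 = 114.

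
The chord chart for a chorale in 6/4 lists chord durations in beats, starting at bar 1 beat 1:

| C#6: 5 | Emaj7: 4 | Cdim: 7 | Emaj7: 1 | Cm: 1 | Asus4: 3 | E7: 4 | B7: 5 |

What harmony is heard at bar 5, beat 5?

B7

Beat 5 of bar 5 is beat (5−1)×6 + 5 = 29 overall.
Running totals: C#6 ends at 5, Emaj7 ends at 9, Cdim ends at 16, Emaj7 ends at 17, Cm ends at 18, Asus4 ends at 21, E7 ends at 25, B7 ends at 30.
Beat 29 falls within B7.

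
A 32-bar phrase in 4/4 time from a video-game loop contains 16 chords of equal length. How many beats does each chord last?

8 beats

32 bars × 4 beats/bar = 128 beats total.
128 beats ÷ 16 chords = 8 beats per chord.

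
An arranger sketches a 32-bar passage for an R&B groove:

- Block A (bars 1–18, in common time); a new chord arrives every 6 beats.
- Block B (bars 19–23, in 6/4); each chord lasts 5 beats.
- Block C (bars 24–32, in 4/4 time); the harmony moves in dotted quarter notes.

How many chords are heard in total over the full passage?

A: 18 bars × 4 beats = 72 beats; 6 beats/chord → 12 chords.
B: 5 bars × 6 beats = 30 beats; 5 beats/chord → 6 chords.
C: 9 bars × 4 beats = 36 beats; 1.5 beats/chord → 24 chords.
Total: 12 + 6 + 24 = 42.

42 chords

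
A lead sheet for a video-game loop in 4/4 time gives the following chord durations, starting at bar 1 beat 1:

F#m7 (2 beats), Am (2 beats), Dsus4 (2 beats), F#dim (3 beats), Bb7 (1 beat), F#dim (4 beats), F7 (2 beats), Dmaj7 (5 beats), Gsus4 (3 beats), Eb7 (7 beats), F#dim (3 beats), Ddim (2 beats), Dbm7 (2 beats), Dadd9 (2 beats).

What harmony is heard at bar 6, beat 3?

Beat 3 of bar 6 is beat (6−1)×4 + 3 = 23 overall.
Running totals: F#m7 ends at 2, Am ends at 4, Dsus4 ends at 6, F#dim ends at 9, Bb7 ends at 10, F#dim ends at 14, F7 ends at 16, Dmaj7 ends at 21, Gsus4 ends at 24.
Beat 23 falls within Gsus4.

Gsus4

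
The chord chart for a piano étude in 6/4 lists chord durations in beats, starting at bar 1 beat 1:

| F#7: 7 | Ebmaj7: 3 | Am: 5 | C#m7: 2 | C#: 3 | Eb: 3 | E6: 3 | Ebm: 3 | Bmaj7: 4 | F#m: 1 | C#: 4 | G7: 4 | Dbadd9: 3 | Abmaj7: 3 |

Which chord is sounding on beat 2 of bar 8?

Dbadd9

Beat 2 of bar 8 is beat (8−1)×6 + 2 = 44 overall.
Running totals: F#7 ends at 7, Ebmaj7 ends at 10, Am ends at 15, C#m7 ends at 17, C# ends at 20, Eb ends at 23, E6 ends at 26, Ebm ends at 29, Bmaj7 ends at 33, F#m ends at 34, C# ends at 38, G7 ends at 42, Dbadd9 ends at 45.
Beat 44 falls within Dbadd9.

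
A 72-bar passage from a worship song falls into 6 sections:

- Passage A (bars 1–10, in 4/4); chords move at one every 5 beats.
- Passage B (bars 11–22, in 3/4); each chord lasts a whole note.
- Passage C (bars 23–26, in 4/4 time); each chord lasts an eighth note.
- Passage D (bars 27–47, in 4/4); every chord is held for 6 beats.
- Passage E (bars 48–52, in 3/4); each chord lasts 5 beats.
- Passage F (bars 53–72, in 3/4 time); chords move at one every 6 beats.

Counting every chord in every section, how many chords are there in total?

A: 10 bars × 4 beats = 40 beats; 5 beats/chord → 8 chords.
B: 12 bars × 3 beats = 36 beats; 4 beats/chord → 9 chords.
C: 4 bars × 4 beats = 16 beats; 0.5 beats/chord → 32 chords.
D: 21 bars × 4 beats = 84 beats; 6 beats/chord → 14 chords.
E: 5 bars × 3 beats = 15 beats; 5 beats/chord → 3 chords.
F: 20 bars × 3 beats = 60 beats; 6 beats/chord → 10 chords.
Total: 8 + 9 + 32 + 14 + 3 + 10 = 76.

76 chords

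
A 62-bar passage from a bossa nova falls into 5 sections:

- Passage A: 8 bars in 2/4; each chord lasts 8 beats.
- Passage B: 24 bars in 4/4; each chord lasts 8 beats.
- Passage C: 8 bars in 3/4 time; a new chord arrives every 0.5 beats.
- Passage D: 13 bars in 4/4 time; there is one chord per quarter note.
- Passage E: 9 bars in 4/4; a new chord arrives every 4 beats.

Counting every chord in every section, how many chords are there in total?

A: 8 bars × 2 beats = 16 beats; 8 beats/chord → 2 chords.
B: 24 bars × 4 beats = 96 beats; 8 beats/chord → 12 chords.
C: 8 bars × 3 beats = 24 beats; 0.5 beats/chord → 48 chords.
D: 13 bars × 4 beats = 52 beats; 1 beat/chord → 52 chords.
E: 9 bars × 4 beats = 36 beats; 4 beats/chord → 9 chords.
Total: 2 + 12 + 48 + 52 + 9 = 123.

123 chords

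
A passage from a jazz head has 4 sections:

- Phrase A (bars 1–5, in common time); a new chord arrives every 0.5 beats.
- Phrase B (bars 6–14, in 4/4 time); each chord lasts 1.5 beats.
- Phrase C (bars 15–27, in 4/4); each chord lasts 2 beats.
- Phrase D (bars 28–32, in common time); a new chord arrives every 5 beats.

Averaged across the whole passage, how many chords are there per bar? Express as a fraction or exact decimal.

A: 5 × 4 = 20 beats ÷ 0.5 = 40 chords.
B: 9 × 4 = 36 beats ÷ 1.5 = 24 chords.
C: 13 × 4 = 52 beats ÷ 2 = 26 chords.
D: 5 × 4 = 20 beats ÷ 5 = 4 chords.
Overall: 94 chords over 32 bars → 94/32 = 47/16 chords per bar.

47/16 chords per bar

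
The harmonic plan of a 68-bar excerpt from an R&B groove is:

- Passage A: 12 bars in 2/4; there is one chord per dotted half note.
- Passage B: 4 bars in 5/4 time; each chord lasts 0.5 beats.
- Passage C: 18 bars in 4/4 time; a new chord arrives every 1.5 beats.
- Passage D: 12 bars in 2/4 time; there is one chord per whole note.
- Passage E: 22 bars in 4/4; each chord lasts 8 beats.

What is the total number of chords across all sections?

A: 12 bars × 2 beats = 24 beats; 3 beats/chord → 8 chords.
B: 4 bars × 5 beats = 20 beats; 0.5 beats/chord → 40 chords.
C: 18 bars × 4 beats = 72 beats; 1.5 beats/chord → 48 chords.
D: 12 bars × 2 beats = 24 beats; 4 beats/chord → 6 chords.
E: 22 bars × 4 beats = 88 beats; 8 beats/chord → 11 chords.
Total: 8 + 40 + 48 + 6 + 11 = 113.

113 chords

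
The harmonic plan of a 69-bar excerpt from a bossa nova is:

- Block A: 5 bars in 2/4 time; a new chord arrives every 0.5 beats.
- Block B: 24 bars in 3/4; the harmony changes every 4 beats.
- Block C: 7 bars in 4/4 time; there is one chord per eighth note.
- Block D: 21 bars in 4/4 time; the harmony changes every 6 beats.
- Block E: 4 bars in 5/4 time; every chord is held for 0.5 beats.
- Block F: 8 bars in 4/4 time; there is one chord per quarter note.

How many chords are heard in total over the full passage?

A has 10 beats and chords last 0.5 each, so 20 chords.
B has 72 beats and chords last 4 each, so 18 chords.
C has 28 beats and chords last 0.5 each, so 56 chords.
D has 84 beats and chords last 6 each, so 14 chords.
E has 20 beats and chords last 0.5 each, so 40 chords.
F has 32 beats and chords last 1 each, so 32 chords.
Total: 20 + 18 + 56 + 14 + 40 + 32 = 180.

180 chords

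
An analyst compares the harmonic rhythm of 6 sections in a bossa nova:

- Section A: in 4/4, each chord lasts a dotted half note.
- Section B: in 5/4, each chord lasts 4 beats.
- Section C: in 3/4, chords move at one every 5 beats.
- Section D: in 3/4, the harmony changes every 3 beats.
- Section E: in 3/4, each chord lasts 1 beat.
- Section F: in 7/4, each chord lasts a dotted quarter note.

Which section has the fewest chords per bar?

A: 4 beats/bar ÷ 3 beats/chord = 4/3 chords/bar.
B: 5 beats/bar ÷ 4 beats/chord = 1.25 chords/bar.
C: 3 beats/bar ÷ 5 beats/chord = 0.6 chords/bar.
D: 3 beats/bar ÷ 3 beats/chord = 1 chord/bar.
E: 3 beats/bar ÷ 1 beat/chord = 3 chords/bar.
F: 7 beats/bar ÷ 1.5 beats/chord = 14/3 chords/bar.
Slowest is C at 0.6 chords/bar.

Section C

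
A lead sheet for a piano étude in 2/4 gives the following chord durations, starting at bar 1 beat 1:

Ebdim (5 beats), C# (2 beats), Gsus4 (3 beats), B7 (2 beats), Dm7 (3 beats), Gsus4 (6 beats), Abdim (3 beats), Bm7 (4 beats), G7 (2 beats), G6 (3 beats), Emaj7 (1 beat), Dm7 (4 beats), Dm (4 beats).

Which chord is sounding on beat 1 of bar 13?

Bm7

Beat 1 of bar 13 is beat (13−1)×2 + 1 = 25 overall.
Running totals: Ebdim ends at 5, C# ends at 7, Gsus4 ends at 10, B7 ends at 12, Dm7 ends at 15, Gsus4 ends at 21, Abdim ends at 24, Bm7 ends at 28.
Beat 25 falls within Bm7.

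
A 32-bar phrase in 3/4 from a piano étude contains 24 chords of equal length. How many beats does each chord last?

4 beats

32 bars × 3 beats/bar = 96 beats total.
96 beats ÷ 24 chords = 4 beats per chord.
(That is a whole note.)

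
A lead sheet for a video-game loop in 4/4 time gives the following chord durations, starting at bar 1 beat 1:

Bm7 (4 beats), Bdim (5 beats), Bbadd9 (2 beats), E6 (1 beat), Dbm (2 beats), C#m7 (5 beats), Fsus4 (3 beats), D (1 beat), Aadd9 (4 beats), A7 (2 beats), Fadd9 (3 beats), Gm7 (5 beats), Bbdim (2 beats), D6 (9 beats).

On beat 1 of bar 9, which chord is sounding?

Gm7

Beat 1 of bar 9 is beat (9−1)×4 + 1 = 33 overall.
Running totals: Bm7 ends at 4, Bdim ends at 9, Bbadd9 ends at 11, E6 ends at 12, Dbm ends at 14, C#m7 ends at 19, Fsus4 ends at 22, D ends at 23, Aadd9 ends at 27, A7 ends at 29, Fadd9 ends at 32, Gm7 ends at 37.
Beat 33 falls within Gm7.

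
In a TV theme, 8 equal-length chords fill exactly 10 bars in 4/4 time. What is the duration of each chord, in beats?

10 bars × 4 beats/bar = 40 beats total.
40 beats ÷ 8 chords = 5 beats per chord.

5 beats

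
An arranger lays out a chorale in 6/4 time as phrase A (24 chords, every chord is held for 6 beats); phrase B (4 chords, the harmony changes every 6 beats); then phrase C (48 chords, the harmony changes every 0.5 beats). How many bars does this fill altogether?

32 bars

A: 24 × 6 = 144 beats = 24 bars.
B: 4 × 6 = 24 beats = 4 bars.
C: 48 × 0.5 = 24 beats = 4 bars.
Total: 24 + 4 + 4 = 32 bars.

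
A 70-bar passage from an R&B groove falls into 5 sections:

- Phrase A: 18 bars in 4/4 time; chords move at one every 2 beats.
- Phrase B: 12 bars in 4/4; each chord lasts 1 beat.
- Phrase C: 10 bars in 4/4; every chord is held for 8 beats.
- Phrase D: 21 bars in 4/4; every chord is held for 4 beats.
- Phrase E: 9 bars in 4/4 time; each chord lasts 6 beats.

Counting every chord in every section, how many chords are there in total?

116 chords

A has 72 beats and chords last 2 each, so 36 chords.
B has 48 beats and chords last 1 each, so 48 chords.
C has 40 beats and chords last 8 each, so 5 chords.
D has 84 beats and chords last 4 each, so 21 chords.
E has 36 beats and chords last 6 each, so 6 chords.
Total: 36 + 48 + 5 + 21 + 6 = 116.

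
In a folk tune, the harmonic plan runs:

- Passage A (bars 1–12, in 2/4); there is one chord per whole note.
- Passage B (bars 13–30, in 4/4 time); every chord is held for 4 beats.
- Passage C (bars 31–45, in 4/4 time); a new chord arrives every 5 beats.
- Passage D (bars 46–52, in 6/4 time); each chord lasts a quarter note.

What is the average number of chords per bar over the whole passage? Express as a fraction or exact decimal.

1.5 chords per bar

A: 12 × 2 = 24 beats ÷ 4 = 6 chords.
B: 18 × 4 = 72 beats ÷ 4 = 18 chords.
C: 15 × 4 = 60 beats ÷ 5 = 12 chords.
D: 7 × 6 = 42 beats ÷ 1 = 42 chords.
Overall: 78 chords over 52 bars → 78/52 = 1.5 chords per bar.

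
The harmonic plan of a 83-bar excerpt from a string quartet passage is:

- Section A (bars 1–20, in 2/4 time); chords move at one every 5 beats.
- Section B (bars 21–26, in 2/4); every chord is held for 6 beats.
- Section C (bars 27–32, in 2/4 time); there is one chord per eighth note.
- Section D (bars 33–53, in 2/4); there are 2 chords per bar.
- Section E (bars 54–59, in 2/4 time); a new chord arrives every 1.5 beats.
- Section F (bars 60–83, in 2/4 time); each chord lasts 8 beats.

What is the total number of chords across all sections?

90 chords

A has 40 beats and chords last 5 each, so 8 chords.
B has 12 beats and chords last 6 each, so 2 chords.
C has 12 beats and chords last 0.5 each, so 24 chords.
D has 42 beats and chords last 1 each, so 42 chords.
E has 12 beats and chords last 1.5 each, so 8 chords.
F has 48 beats and chords last 8 each, so 6 chords.
Total: 8 + 2 + 24 + 42 + 8 + 6 = 90.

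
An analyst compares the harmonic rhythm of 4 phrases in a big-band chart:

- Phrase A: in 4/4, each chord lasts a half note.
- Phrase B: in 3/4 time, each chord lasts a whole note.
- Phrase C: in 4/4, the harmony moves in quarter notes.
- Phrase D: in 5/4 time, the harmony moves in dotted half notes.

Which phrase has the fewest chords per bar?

Phrase B

A: 4 beats/bar ÷ 2 beats/chord = 2 chords/bar.
B: 3 beats/bar ÷ 4 beats/chord = 0.75 chords/bar.
C: 4 beats/bar ÷ 1 beat/chord = 4 chords/bar.
D: 5 beats/bar ÷ 3 beats/chord = 5/3 chords/bar.
Slowest is B at 0.75 chords/bar.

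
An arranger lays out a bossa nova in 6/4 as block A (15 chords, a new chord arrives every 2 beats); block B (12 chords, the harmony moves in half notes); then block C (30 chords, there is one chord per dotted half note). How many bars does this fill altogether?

A: 15 × 2 = 30 beats = 5 bars.
B: 12 × 2 = 24 beats = 4 bars.
C: 30 × 3 = 90 beats = 15 bars.
Total: 5 + 4 + 15 = 24 bars.

24 bars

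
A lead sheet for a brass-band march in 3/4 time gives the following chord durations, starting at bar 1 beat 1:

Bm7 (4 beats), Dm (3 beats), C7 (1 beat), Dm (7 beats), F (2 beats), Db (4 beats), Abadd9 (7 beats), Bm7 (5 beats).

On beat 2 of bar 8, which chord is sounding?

Beat 2 of bar 8 is beat (8−1)×3 + 2 = 23 overall.
Running totals: Bm7 ends at 4, Dm ends at 7, C7 ends at 8, Dm ends at 15, F ends at 17, Db ends at 21, Abadd9 ends at 28.
Beat 23 falls within Abadd9.

Abadd9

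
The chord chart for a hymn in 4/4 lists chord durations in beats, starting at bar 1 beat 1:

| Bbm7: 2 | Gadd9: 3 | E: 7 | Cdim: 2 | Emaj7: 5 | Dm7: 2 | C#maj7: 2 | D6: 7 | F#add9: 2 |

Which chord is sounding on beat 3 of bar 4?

Beat 3 of bar 4 is beat (4−1)×4 + 3 = 15 overall.
Running totals: Bbm7 ends at 2, Gadd9 ends at 5, E ends at 12, Cdim ends at 14, Emaj7 ends at 19.
Beat 15 falls within Emaj7.

Emaj7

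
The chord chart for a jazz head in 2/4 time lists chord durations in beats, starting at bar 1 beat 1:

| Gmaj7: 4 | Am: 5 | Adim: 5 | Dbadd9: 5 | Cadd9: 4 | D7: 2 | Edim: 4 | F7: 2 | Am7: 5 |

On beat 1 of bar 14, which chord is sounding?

Edim

Beat 1 of bar 14 is beat (14−1)×2 + 1 = 27 overall.
Running totals: Gmaj7 ends at 4, Am ends at 9, Adim ends at 14, Dbadd9 ends at 19, Cadd9 ends at 23, D7 ends at 25, Edim ends at 29.
Beat 27 falls within Edim.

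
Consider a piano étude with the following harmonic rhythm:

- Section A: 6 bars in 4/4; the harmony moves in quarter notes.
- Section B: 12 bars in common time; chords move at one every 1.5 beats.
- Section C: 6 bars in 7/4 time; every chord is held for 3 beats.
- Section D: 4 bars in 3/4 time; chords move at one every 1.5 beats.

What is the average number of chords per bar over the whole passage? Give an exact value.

39/14 chords per bar

A: 6 × 4 = 24 beats ÷ 1 = 24 chords.
B: 12 × 4 = 48 beats ÷ 1.5 = 32 chords.
C: 6 × 7 = 42 beats ÷ 3 = 14 chords.
D: 4 × 3 = 12 beats ÷ 1.5 = 8 chords.
Overall: 78 chords over 28 bars → 78/28 = 39/14 chords per bar.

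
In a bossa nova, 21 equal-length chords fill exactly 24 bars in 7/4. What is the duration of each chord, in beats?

8 beats

24 bars × 7 beats/bar = 168 beats total.
168 beats ÷ 21 chords = 8 beats per chord.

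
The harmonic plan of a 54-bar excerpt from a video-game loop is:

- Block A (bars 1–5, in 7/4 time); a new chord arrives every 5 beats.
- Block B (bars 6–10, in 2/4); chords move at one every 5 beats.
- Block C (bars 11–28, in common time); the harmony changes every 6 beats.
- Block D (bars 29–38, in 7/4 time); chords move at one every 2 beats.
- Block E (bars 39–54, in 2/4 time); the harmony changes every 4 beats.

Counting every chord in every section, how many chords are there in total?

A: 5·7 = 35 beats, 35/5 = 7 chords.
B: 5·2 = 10 beats, 10/5 = 2 chords.
C: 18·4 = 72 beats, 72/6 = 12 chords.
D: 10·7 = 70 beats, 70/2 = 35 chords.
E: 16·2 = 32 beats, 32/4 = 8 chords.
Total: 7 + 2 + 12 + 35 + 8 = 64.

64 chords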